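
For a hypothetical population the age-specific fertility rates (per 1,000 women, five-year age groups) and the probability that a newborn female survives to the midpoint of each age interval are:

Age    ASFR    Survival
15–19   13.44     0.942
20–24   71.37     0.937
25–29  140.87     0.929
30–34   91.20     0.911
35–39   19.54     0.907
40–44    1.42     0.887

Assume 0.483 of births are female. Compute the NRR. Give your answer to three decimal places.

Proportion female at birth = 0.483.
Each age group contributes 5 × ASFR × survival:
  15–19: 5 × 13.44/1000 × 0.942 = 0.06330
  20–24: 5 × 71.37/1000 × 0.937 = 0.33437
  25–29: 5 × 140.87/1000 × 0.929 = 0.65434
  30–34: 5 × 91.20/1000 × 0.911 = 0.41542
  35–39: 5 × 19.54/1000 × 0.907 = 0.08861
  40–44: 5 × 1.42/1000 × 0.887 = 0.00630
Sum = 1.56234
NRR = 0.483 × 1.56234 = 0.75461
NRR < 1, so the cohort does not fully replace itself.

0.755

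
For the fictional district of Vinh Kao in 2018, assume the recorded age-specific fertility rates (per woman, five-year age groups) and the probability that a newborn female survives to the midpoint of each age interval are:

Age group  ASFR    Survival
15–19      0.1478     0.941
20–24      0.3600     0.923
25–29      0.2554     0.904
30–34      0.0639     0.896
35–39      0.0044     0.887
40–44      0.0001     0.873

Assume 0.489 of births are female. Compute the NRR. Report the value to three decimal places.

Proportion female at birth = 0.489.
Each age group contributes 5 × ASFR × survival:
  15–19: 5 × 0.1478 × 0.941 = 0.69540
  20–24: 5 × 0.3600 × 0.923 = 1.66140
  25–29: 5 × 0.2554 × 0.904 = 1.15441
  30–34: 5 × 0.0639 × 0.896 = 0.28627
  35–39: 5 × 0.0044 × 0.887 = 0.01951
  40–44: 5 × 0.0001 × 0.873 = 0.00044
Sum = 3.81743
NRR = 0.489 × 3.81743 = 1.86672

1.867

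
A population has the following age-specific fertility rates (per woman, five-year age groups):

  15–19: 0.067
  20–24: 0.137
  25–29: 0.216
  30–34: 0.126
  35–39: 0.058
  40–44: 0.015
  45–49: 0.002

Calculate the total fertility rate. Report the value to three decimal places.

Sum of ASFRs = 0.067 + 0.137 + 0.216 + 0.126 + 0.058 + 0.015 + 0.002 = 0.621
TFR = 5 × 0.621 = 3.105

3.105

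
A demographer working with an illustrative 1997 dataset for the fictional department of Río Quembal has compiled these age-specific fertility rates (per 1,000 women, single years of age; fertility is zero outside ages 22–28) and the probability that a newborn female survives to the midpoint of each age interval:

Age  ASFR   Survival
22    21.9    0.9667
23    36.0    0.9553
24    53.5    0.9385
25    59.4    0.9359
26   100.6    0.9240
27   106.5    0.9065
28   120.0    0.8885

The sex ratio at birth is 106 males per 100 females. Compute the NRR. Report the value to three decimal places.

0.222

Proportion female at birth = 100 / (100 + 106) = 0.48544.
Each age group contributes 1 × ASFR × survival:
  22: 1 × 21.9/1000 × 0.9667 = 0.02117
  23: 1 × 36.0/1000 × 0.9553 = 0.03439
  24: 1 × 53.5/1000 × 0.9385 = 0.05021
  25: 1 × 59.4/1000 × 0.9359 = 0.05559
  26: 1 × 100.6/1000 × 0.9240 = 0.09295
  27: 1 × 106.5/1000 × 0.9065 = 0.09654
  28: 1 × 120.0/1000 × 0.8885 = 0.10662
Sum = 0.45747
NRR = 0.48544 × 0.45747 = 0.22207
NRR < 1, so the cohort does not fully replace itself.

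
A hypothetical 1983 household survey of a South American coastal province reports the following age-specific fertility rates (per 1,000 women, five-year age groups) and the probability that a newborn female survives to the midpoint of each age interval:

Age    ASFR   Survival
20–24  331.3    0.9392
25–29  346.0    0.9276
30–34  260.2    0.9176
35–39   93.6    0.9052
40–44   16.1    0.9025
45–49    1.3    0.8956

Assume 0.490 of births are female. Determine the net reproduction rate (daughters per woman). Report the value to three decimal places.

Proportion female at birth = 0.490.
Each age group contributes 5 × ASFR × survival:
  20–24: 5 × 331.3/1000 × 0.9392 = 1.55578
  25–29: 5 × 346.0/1000 × 0.9276 = 1.60475
  30–34: 5 × 260.2/1000 × 0.9176 = 1.19380
  35–39: 5 × 93.6/1000 × 0.9052 = 0.42363
  40–44: 5 × 16.1/1000 × 0.9025 = 0.07265
  45–49: 5 × 1.3/1000 × 0.8956 = 0.00582
Sum = 4.85643
NRR = 0.490 × 4.85643 = 2.37965
NRR > 1, so each generation more than replaces itself.

2.380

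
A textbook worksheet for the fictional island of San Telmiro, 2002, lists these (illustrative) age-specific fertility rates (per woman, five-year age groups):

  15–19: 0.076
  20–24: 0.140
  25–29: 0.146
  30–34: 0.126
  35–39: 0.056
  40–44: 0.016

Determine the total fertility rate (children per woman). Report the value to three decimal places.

2.800

Sum of ASFRs = 0.076 + 0.140 + 0.146 + 0.126 + 0.056 + 0.016 = 0.560
TFR = 5 × 0.560 = 2.8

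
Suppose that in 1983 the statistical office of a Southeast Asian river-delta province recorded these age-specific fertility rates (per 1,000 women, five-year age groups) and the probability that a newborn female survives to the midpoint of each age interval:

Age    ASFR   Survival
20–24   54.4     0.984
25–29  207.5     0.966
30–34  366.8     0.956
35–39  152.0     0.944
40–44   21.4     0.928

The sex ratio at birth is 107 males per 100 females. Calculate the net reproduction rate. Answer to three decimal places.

1.855

Proportion female at birth = 100 / (100 + 107) = 0.48309.
Survival-weighted fertility by age (5·fₓ·Sₓ):
  20–24: 5 × 54.4/1000 × 0.984 = 0.26765
  25–29: 5 × 207.5/1000 × 0.966 = 1.00223
  30–34: 5 × 366.8/1000 × 0.956 = 1.75330
  35–39: 5 × 152.0/1000 × 0.944 = 0.71744
  40–44: 5 × 21.4/1000 × 0.928 = 0.09930
Sum = 3.83992
NRR = 0.48309 × 3.83992 = 1.85503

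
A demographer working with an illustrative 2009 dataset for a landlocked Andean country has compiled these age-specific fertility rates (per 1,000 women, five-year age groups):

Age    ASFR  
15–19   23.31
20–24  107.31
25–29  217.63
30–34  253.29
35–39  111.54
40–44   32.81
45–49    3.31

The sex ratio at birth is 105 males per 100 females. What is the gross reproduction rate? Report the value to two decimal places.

Proportion female at birth = 100 / (100 + 105) = 0.48780.
Sum of ASFRs = 23.31 + 107.31 + 217.63 + 253.29 + 111.54 + 32.81 + 3.31 = 749.20
TFR = 5 × 749.20 / 1000 = 3.746
GRR = 0.48780 × 3.746 = 1.82730

1.83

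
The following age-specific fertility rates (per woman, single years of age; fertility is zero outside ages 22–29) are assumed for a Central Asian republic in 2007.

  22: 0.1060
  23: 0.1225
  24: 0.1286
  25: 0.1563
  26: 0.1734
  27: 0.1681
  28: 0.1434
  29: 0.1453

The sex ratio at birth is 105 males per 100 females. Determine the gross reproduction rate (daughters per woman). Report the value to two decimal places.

Proportion female at birth = 100 / (100 + 105) = 0.48780.
Sum of ASFRs = 0.1060 + 0.1225 + 0.1286 + 0.1563 + 0.1734 + 0.1681 + 0.1434 + 0.1453 = 1.1436
TFR = 1.1436
GRR = 0.48780 × 1.1436 = 0.55785

0.56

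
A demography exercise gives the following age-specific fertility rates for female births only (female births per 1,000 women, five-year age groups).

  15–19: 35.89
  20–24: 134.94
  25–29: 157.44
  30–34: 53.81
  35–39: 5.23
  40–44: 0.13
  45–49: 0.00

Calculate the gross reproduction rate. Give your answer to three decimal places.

Sum of female ASFRs = 35.89 + 134.94 + 157.44 + 53.81 + 5.23 + 0.13 + 0.00 = 387.44
GRR = 5 × 387.44 / 1000 = 1.9372

1.937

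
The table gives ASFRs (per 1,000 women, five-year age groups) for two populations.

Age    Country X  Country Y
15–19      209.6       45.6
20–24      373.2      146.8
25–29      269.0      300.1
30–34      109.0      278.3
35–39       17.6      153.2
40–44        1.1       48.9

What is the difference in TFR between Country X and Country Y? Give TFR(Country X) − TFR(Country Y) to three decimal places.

0.033

Country X:
  Sum of ASFRs = 209.6 + 373.2 + 269.0 + 109.0 + 17.6 + 1.1 = 979.5
  TFR = 5 × 979.5 / 1000 = 4.8975
Country Y:
  Sum of ASFRs = 45.6 + 146.8 + 300.1 + 278.3 + 153.2 + 48.9 = 972.9
  TFR = 5 × 972.9 / 1000 = 4.8645
Difference = 4.8975 − 4.8645 = 0.033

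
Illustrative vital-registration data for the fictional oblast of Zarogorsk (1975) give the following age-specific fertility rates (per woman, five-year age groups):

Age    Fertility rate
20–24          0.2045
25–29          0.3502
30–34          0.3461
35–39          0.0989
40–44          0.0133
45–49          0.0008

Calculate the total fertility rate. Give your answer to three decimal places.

5.069

Sum of ASFRs = 0.2045 + 0.3502 + 0.3461 + 0.0989 + 0.0133 + 0.0008 = 1.0138
TFR = 5 × 1.0138 = 5.069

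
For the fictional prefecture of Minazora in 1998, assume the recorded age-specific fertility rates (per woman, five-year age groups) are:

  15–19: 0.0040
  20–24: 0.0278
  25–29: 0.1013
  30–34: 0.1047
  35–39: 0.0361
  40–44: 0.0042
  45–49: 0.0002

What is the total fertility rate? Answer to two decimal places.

1.39

Sum of ASFRs = 0.0040 + 0.0278 + 0.1013 + 0.1047 + 0.0361 + 0.0042 + 0.0002 = 0.2783
TFR = 5 × 0.2783 = 1.3915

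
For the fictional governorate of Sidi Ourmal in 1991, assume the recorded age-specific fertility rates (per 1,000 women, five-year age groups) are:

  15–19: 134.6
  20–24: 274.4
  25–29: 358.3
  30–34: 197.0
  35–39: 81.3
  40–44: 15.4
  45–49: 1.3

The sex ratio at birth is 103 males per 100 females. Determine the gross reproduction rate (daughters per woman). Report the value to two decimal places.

2.62

Proportion female at birth = 100 / (100 + 103) = 0.49261.
Sum of ASFRs = 134.6 + 274.4 + 358.3 + 197.0 + 81.3 + 15.4 + 1.3 = 1062.3
TFR = 5 × 1062.3 / 1000 = 5.3115
GRR = 0.49261 × 5.3115 = 2.61650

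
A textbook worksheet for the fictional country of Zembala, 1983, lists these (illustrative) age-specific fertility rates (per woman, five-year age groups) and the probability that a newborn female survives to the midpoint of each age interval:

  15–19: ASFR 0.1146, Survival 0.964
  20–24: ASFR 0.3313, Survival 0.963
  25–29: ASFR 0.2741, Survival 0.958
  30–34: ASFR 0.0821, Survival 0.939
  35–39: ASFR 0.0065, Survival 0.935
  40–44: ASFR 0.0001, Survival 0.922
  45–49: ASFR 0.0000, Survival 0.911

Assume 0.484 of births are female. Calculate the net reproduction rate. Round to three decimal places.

1.876

Proportion female at birth = 0.484.
Each age group contributes 5 × ASFR × survival:
  15–19: 5 × 0.1146 × 0.964 = 0.55237
  20–24: 5 × 0.3313 × 0.963 = 1.59521
  25–29: 5 × 0.2741 × 0.958 = 1.31294
  30–34: 5 × 0.0821 × 0.939 = 0.38546
  35–39: 5 × 0.0065 × 0.935 = 0.03039
  40–44: 5 × 0.0001 × 0.922 = 0.00046
  45–49: 5 × 0.0000 × 0.911 = 0.00000
Sum = 3.87683
NRR = 0.484 × 3.87683 = 1.87639
With NRR above 1 the population is above replacement fertility.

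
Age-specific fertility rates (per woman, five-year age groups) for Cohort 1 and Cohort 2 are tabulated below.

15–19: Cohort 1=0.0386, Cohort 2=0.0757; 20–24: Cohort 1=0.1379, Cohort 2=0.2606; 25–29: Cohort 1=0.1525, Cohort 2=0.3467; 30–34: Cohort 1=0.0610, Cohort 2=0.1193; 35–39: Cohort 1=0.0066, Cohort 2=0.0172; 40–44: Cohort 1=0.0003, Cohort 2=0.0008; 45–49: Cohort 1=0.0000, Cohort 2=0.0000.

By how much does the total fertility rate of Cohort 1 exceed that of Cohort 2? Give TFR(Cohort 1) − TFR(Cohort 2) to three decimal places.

-2.117

Cohort 1:
  Sum of ASFRs = 0.0386 + 0.1379 + 0.1525 + 0.0610 + 0.0066 + 0.0003 + 0.0000 = 0.3969
  TFR = 5 × 0.3969 = 1.9845
Cohort 2:
  Sum of ASFRs = 0.0757 + 0.2606 + 0.3467 + 0.1193 + 0.0172 + 0.0008 + 0.0000 = 0.8203
  TFR = 5 × 0.8203 = 4.1015
Difference = 1.9845 − 4.1015 = -2.117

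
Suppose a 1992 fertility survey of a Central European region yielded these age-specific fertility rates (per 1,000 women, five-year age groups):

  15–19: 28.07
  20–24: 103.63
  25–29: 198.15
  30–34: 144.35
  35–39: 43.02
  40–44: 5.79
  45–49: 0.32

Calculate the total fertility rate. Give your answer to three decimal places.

Sum of ASFRs = 28.07 + 103.63 + 198.15 + 144.35 + 43.02 + 5.79 + 0.32 = 523.33
TFR = 5 × 523.33 / 1000 = 2.61665

2.617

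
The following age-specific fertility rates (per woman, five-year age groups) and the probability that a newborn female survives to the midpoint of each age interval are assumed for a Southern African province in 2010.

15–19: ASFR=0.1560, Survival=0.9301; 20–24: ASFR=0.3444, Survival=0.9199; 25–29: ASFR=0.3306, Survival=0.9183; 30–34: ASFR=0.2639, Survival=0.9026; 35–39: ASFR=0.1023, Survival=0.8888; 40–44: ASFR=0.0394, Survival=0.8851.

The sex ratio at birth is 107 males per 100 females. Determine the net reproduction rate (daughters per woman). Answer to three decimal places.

Proportion female at birth = 100 / (100 + 107) = 0.48309.
Each age group contributes 5 × ASFR × survival:
  15–19: 5 × 0.1560 × 0.9301 = 0.72548
  20–24: 5 × 0.3444 × 0.9199 = 1.58407
  25–29: 5 × 0.3306 × 0.9183 = 1.51795
  30–34: 5 × 0.2639 × 0.9026 = 1.19098
  35–39: 5 × 0.1023 × 0.8888 = 0.45462
  40–44: 5 × 0.0394 × 0.8851 = 0.17436
Sum = 5.64746
NRR = 0.48309 × 5.64746 = 2.72823
With NRR above 1 the population is above replacement fertility.

2.728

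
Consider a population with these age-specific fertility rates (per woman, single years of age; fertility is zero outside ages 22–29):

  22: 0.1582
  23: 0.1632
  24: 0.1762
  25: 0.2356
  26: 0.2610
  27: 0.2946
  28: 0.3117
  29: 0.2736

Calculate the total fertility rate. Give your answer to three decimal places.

Sum of ASFRs = 0.1582 + 0.1632 + 0.1762 + 0.2356 + 0.2610 + 0.2946 + 0.3117 + 0.2736 = 1.8741
TFR = 1.8741

1.874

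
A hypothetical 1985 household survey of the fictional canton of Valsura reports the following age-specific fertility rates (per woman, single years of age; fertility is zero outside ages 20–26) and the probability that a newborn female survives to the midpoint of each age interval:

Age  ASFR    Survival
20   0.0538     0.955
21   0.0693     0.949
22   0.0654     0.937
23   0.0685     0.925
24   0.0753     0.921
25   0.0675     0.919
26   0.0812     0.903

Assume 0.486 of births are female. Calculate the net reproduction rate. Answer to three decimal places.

0.217

Proportion female at birth = 0.486.
Weighting each age-specific rate by interval width and survival:
  20: 1 × 0.0538 × 0.955 = 0.05138
  21: 1 × 0.0693 × 0.949 = 0.06577
  22: 1 × 0.0654 × 0.937 = 0.06128
  23: 1 × 0.0685 × 0.925 = 0.06336
  24: 1 × 0.0753 × 0.921 = 0.06935
  25: 1 × 0.0675 × 0.919 = 0.06203
  26: 1 × 0.0812 × 0.903 = 0.07332
Sum = 0.44649
NRR = 0.486 × 0.44649 = 0.21699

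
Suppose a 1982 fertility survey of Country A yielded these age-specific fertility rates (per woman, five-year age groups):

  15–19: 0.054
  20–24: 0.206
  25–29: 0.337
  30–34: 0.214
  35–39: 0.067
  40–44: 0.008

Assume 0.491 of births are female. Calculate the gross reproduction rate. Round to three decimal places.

Proportion female at birth = 0.491.
Sum of ASFRs = 0.054 + 0.206 + 0.337 + 0.214 + 0.067 + 0.008 = 0.886
TFR = 5 × 0.886 = 4.43
GRR = 0.491 × 4.43 = 2.17513

2.175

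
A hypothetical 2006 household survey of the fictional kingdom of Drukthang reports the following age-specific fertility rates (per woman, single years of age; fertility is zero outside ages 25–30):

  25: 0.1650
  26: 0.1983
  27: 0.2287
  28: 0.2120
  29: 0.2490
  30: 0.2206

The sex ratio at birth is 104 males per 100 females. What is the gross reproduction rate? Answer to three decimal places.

Proportion female at birth = 100 / (100 + 104) = 0.49020.
Sum of ASFRs = 0.1650 + 0.1983 + 0.2287 + 0.2120 + 0.2490 + 0.2206 = 1.2736
TFR = 1.2736
GRR = 0.49020 × 1.2736 = 0.62432

0.624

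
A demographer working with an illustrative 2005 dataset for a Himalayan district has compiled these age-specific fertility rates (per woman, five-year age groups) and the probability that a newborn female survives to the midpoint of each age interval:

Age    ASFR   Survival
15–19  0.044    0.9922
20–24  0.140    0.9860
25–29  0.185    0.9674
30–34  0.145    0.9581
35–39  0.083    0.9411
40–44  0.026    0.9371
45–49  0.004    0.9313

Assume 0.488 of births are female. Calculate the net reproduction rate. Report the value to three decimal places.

1.478

Proportion female at birth = 0.488.
Weighting each age-specific rate by interval width and survival:
  15–19: 5 × 0.044 × 0.9922 = 0.21828
  20–24: 5 × 0.140 × 0.9860 = 0.69020
  25–29: 5 × 0.185 × 0.9674 = 0.89485
  30–34: 5 × 0.145 × 0.9581 = 0.69462
  35–39: 5 × 0.083 × 0.9411 = 0.39056
  40–44: 5 × 0.026 × 0.9371 = 0.12182
  45–49: 5 × 0.004 × 0.9313 = 0.01863
Sum = 3.02896
NRR = 0.488 × 3.02896 = 1.47813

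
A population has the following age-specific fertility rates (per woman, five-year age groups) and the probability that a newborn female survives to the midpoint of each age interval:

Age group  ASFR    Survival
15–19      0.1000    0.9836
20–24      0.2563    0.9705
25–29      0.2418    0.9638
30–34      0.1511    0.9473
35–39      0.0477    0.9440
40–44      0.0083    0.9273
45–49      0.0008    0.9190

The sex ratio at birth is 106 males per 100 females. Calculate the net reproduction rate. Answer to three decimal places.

1.885

Proportion female at birth = 100 / (100 + 106) = 0.48544.
Each age group contributes 5 × ASFR × survival:
  15–19: 5 × 0.1000 × 0.9836 = 0.49180
  20–24: 5 × 0.2563 × 0.9705 = 1.24370
  25–29: 5 × 0.2418 × 0.9638 = 1.16523
  30–34: 5 × 0.1511 × 0.9473 = 0.71569
  35–39: 5 × 0.0477 × 0.9440 = 0.22514
  40–44: 5 × 0.0083 × 0.9273 = 0.03848
  45–49: 5 × 0.0008 × 0.9190 = 0.00368
Sum = 3.88372
NRR = 0.48544 × 3.88372 = 1.88531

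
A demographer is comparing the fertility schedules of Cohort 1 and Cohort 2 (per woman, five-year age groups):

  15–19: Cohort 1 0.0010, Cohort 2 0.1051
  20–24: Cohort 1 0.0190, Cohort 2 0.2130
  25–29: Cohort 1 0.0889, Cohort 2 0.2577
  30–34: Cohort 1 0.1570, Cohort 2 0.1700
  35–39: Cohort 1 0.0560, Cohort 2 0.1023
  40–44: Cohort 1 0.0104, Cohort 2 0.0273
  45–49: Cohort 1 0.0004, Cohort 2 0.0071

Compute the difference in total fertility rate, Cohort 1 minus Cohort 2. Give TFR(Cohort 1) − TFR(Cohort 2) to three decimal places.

Cohort 1:
  Sum of ASFRs = 0.0010 + 0.0190 + 0.0889 + 0.1570 + 0.0560 + 0.0104 + 0.0004 = 0.3327
  TFR = 5 × 0.3327 = 1.6635
Cohort 2:
  Sum of ASFRs = 0.1051 + 0.2130 + 0.2577 + 0.1700 + 0.1023 + 0.0273 + 0.0071 = 0.8825
  TFR = 5 × 0.8825 = 4.4125
Difference = 1.6635 − 4.4125 = -2.749

-2.749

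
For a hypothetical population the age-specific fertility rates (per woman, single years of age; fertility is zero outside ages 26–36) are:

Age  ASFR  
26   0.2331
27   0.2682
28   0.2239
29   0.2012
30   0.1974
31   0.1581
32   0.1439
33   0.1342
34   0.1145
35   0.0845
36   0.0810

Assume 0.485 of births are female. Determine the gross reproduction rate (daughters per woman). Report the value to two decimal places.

0.89

Proportion female at birth = 0.485.
Sum of ASFRs = 0.2331 + 0.2682 + 0.2239 + 0.2012 + 0.1974 + 0.1581 + 0.1439 + 0.1342 + 0.1145 + 0.0845 + 0.0810 = 1.8400
TFR = 1.84
GRR = 0.485 × 1.84 = 0.89240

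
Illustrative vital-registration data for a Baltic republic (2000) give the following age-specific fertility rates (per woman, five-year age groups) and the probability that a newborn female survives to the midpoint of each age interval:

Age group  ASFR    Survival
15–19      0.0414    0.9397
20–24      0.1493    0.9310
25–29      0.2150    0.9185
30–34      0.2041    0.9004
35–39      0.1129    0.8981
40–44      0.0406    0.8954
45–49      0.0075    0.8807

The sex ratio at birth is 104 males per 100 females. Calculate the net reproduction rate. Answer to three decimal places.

Proportion female at birth = 100 / (100 + 104) = 0.49020.
Weighting each age-specific rate by interval width and survival:
  15–19: 5 × 0.0414 × 0.9397 = 0.19452
  20–24: 5 × 0.1493 × 0.9310 = 0.69499
  25–29: 5 × 0.2150 × 0.9185 = 0.98739
  30–34: 5 × 0.2041 × 0.9004 = 0.91886
  35–39: 5 × 0.1129 × 0.8981 = 0.50698
  40–44: 5 × 0.0406 × 0.8954 = 0.18177
  45–49: 5 × 0.0075 × 0.8807 = 0.03303
Sum = 3.51754
NRR = 0.49020 × 3.51754 = 1.72430

1.724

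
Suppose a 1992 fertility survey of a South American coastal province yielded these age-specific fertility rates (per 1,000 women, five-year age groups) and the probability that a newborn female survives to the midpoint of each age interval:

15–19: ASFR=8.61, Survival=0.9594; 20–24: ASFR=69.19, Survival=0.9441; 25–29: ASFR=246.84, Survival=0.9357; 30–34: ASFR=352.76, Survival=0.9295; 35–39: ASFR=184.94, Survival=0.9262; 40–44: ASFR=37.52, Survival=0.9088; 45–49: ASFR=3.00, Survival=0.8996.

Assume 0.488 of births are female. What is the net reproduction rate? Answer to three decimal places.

Proportion female at birth = 0.488.
Survival-weighted fertility by age (5·fₓ·Sₓ):
  15–19: 5 × 8.61/1000 × 0.9594 = 0.04130
  20–24: 5 × 69.19/1000 × 0.9441 = 0.32661
  25–29: 5 × 246.84/1000 × 0.9357 = 1.15484
  30–34: 5 × 352.76/1000 × 0.9295 = 1.63945
  35–39: 5 × 184.94/1000 × 0.9262 = 0.85646
  40–44: 5 × 37.52/1000 × 0.9088 = 0.17049
  45–49: 5 × 3.00/1000 × 0.8996 = 0.01349
Sum = 4.20264
NRR = 0.488 × 4.20264 = 2.05089
NRR > 1, so each generation more than replaces itself.

2.051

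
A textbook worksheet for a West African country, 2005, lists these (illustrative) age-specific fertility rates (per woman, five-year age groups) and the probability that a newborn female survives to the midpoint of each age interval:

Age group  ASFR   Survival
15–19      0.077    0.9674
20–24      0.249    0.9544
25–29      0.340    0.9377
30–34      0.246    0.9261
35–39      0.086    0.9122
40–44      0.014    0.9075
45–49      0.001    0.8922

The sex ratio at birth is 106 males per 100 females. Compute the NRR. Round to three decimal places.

2.308

Proportion female at birth = 100 / (100 + 106) = 0.48544.
Weighting each age-specific rate by interval width and survival:
  15–19: 5 × 0.077 × 0.9674 = 0.37245
  20–24: 5 × 0.249 × 0.9544 = 1.18823
  25–29: 5 × 0.340 × 0.9377 = 1.59409
  30–34: 5 × 0.246 × 0.9261 = 1.13910
  35–39: 5 × 0.086 × 0.9122 = 0.39225
  40–44: 5 × 0.014 × 0.9075 = 0.06353
  45–49: 5 × 0.001 × 0.8922 = 0.00446
Sum = 4.75411
NRR = 0.48544 × 4.75411 = 2.30784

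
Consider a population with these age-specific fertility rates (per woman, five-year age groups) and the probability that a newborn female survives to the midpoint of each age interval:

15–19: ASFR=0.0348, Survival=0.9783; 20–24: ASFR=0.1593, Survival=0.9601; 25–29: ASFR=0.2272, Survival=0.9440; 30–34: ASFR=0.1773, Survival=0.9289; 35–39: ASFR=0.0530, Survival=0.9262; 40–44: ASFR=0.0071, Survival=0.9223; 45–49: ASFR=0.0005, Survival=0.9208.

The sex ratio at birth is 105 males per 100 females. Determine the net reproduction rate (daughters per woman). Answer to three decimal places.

1.518

Proportion female at birth = 100 / (100 + 105) = 0.48780.
Weighting each age-specific rate by interval width and survival:
  15–19: 5 × 0.0348 × 0.9783 = 0.17022
  20–24: 5 × 0.1593 × 0.9601 = 0.76472
  25–29: 5 × 0.2272 × 0.9440 = 1.07238
  30–34: 5 × 0.1773 × 0.9289 = 0.82347
  35–39: 5 × 0.0530 × 0.9262 = 0.24544
  40–44: 5 × 0.0071 × 0.9223 = 0.03274
  45–49: 5 × 0.0005 × 0.9208 = 0.00230
Sum = 3.11127
NRR = 0.48780 × 3.11127 = 1.51768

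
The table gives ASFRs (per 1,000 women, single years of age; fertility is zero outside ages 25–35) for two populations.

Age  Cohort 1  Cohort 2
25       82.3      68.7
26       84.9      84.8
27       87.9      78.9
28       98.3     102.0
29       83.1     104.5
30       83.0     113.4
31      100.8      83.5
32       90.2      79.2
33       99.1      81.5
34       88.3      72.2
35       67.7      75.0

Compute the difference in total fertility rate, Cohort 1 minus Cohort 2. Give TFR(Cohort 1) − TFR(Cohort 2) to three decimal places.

0.022

Cohort 1:
  Sum of ASFRs = 82.3 + 84.9 + 87.9 + 98.3 + 83.1 + 83.0 + 100.8 + 90.2 + 99.1 + 88.3 + 67.7 = 965.6
  TFR = 965.6 / 1000 = 0.9656
Cohort 2:
  Sum of ASFRs = 68.7 + 84.8 + 78.9 + 102.0 + 104.5 + 113.4 + 83.5 + 79.2 + 81.5 + 72.2 + 75.0 = 943.7
  TFR = 943.7 / 1000 = 0.9437
Difference = 0.9656 − 0.9437 = 0.0219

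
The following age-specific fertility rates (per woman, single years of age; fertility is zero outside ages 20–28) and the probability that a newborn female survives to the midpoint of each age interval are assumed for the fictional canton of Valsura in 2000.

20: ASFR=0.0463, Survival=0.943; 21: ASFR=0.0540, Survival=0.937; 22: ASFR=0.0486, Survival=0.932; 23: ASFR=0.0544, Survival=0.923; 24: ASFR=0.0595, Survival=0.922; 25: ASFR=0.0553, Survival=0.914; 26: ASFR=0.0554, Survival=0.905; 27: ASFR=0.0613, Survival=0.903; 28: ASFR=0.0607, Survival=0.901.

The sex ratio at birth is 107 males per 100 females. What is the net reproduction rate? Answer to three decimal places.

0.220

Proportion female at birth = 100 / (100 + 107) = 0.48309.
Each age group contributes 1 × ASFR × survival:
  20: 1 × 0.0463 × 0.943 = 0.04366
  21: 1 × 0.0540 × 0.937 = 0.05060
  22: 1 × 0.0486 × 0.932 = 0.04530
  23: 1 × 0.0544 × 0.923 = 0.05021
  24: 1 × 0.0595 × 0.922 = 0.05486
  25: 1 × 0.0553 × 0.914 = 0.05054
  26: 1 × 0.0554 × 0.905 = 0.05014
  27: 1 × 0.0613 × 0.903 = 0.05535
  28: 1 × 0.0607 × 0.901 = 0.05469
Sum = 0.45535
NRR = 0.48309 × 0.45535 = 0.21998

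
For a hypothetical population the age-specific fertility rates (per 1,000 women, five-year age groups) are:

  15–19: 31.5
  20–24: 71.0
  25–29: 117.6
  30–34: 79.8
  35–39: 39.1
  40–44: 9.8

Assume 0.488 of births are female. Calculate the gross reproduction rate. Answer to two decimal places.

Proportion female at birth = 0.488.
Sum of ASFRs = 31.5 + 71.0 + 117.6 + 79.8 + 39.1 + 9.8 = 348.8
TFR = 5 × 348.8 / 1000 = 1.744
GRR = 0.488 × 1.744 = 0.85107

0.85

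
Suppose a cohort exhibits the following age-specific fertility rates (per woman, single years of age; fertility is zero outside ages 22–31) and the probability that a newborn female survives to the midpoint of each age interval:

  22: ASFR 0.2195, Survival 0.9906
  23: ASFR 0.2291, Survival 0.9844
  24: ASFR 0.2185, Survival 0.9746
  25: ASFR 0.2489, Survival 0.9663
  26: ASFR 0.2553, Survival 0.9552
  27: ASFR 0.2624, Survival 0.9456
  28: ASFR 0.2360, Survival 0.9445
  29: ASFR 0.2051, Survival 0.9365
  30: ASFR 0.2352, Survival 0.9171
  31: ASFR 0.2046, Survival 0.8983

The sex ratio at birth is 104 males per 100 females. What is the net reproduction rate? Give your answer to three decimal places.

1.080

Proportion female at birth = 100 / (100 + 104) = 0.49020.
Per-age-group product (1 × ASFR × survival probability):
  22: 1 × 0.2195 × 0.9906 = 0.21744
  23: 1 × 0.2291 × 0.9844 = 0.22553
  24: 1 × 0.2185 × 0.9746 = 0.21295
  25: 1 × 0.2489 × 0.9663 = 0.24051
  26: 1 × 0.2553 × 0.9552 = 0.24386
  27: 1 × 0.2624 × 0.9456 = 0.24813
  28: 1 × 0.2360 × 0.9445 = 0.22290
  29: 1 × 0.2051 × 0.9365 = 0.19208
  30: 1 × 0.2352 × 0.9171 = 0.21570
  31: 1 × 0.2046 × 0.8983 = 0.18379
Sum = 2.20289
NRR = 0.49020 × 2.20289 = 1.07986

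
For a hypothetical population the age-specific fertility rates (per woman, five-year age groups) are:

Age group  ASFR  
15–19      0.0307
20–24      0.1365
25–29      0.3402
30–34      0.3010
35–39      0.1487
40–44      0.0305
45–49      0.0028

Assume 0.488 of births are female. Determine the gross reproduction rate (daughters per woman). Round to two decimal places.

Proportion female at birth = 0.488.
Sum of ASFRs = 0.0307 + 0.1365 + 0.3402 + 0.3010 + 0.1487 + 0.0305 + 0.0028 = 0.9904
TFR = 5 × 0.9904 = 4.952
GRR = 0.488 × 4.952 = 2.41658

2.42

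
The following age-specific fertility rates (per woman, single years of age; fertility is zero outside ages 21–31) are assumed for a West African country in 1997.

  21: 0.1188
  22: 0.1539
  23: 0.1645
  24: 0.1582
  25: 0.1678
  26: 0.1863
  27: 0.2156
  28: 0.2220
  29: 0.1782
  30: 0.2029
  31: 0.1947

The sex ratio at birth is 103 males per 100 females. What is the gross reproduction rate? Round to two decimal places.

Proportion female at birth = 100 / (100 + 103) = 0.49261.
Sum of ASFRs = 0.1188 + 0.1539 + 0.1645 + 0.1582 + 0.1678 + 0.1863 + 0.2156 + 0.2220 + 0.1782 + 0.2029 + 0.1947 = 1.9629
TFR = 1.9629
GRR = 0.49261 × 1.9629 = 0.96694

0.97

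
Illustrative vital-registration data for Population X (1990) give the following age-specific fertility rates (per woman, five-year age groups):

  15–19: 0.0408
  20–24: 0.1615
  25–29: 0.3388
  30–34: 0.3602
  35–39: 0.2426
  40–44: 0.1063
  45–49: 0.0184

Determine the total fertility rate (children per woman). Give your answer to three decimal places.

6.343

Sum of ASFRs = 0.0408 + 0.1615 + 0.3388 + 0.3602 + 0.2426 + 0.1063 + 0.0184 = 1.2686
TFR = 5 × 1.2686 = 6.343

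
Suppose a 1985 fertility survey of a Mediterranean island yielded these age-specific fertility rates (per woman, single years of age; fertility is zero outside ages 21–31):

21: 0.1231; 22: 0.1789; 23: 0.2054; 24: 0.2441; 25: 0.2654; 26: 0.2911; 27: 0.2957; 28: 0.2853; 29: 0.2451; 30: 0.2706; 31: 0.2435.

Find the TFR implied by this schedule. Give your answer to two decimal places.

2.65

Sum of ASFRs = 0.1231 + 0.1789 + 0.2054 + 0.2441 + 0.2654 + 0.2911 + 0.2957 + 0.2853 + 0.2451 + 0.2706 + 0.2435 = 2.6482
TFR = 2.6482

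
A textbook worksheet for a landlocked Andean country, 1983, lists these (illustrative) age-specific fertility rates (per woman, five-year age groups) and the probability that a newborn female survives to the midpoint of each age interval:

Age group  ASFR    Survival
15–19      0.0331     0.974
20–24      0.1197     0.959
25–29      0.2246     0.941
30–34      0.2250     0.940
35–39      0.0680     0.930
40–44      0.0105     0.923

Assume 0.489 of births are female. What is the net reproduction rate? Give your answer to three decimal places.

Proportion female at birth = 0.489.
Per-age-group product (5 × ASFR × survival probability):
  15–19: 5 × 0.0331 × 0.974 = 0.16120
  20–24: 5 × 0.1197 × 0.959 = 0.57396
  25–29: 5 × 0.2246 × 0.941 = 1.05674
  30–34: 5 × 0.2250 × 0.940 = 1.05750
  35–39: 5 × 0.0680 × 0.930 = 0.31620
  40–44: 5 × 0.0105 × 0.923 = 0.04846
Sum = 3.21406
NRR = 0.489 × 3.21406 = 1.57168

1.572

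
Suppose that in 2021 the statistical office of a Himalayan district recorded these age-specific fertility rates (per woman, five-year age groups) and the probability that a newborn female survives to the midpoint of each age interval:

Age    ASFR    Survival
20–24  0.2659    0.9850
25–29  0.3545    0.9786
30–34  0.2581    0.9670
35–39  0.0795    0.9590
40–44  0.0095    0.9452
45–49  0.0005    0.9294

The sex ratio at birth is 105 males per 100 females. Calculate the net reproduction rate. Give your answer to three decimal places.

Proportion female at birth = 100 / (100 + 105) = 0.48780.
Weighting each age-specific rate by interval width and survival:
  20–24: 5 × 0.2659 × 0.9850 = 1.30956
  25–29: 5 × 0.3545 × 0.9786 = 1.73457
  30–34: 5 × 0.2581 × 0.9670 = 1.24791
  35–39: 5 × 0.0795 × 0.9590 = 0.38120
  40–44: 5 × 0.0095 × 0.9452 = 0.04490
  45–49: 5 × 0.0005 × 0.9294 = 0.00232
Sum = 4.72046
NRR = 0.48780 × 4.72046 = 2.30264
An NRR exceeding 1 indicates intrinsic growth under these rates.

2.303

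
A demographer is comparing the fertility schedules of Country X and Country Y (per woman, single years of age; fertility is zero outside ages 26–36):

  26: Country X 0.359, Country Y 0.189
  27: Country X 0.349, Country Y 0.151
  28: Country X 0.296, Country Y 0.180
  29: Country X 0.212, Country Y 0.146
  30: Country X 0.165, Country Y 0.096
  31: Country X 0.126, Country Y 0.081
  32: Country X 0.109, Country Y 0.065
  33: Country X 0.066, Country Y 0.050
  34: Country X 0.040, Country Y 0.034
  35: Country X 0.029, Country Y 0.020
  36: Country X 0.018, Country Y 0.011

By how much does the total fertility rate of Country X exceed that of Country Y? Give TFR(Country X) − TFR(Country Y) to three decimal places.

Country X:
  Sum of ASFRs = 0.359 + 0.349 + 0.296 + 0.212 + 0.165 + 0.126 + 0.109 + 0.066 + 0.040 + 0.029 + 0.018 = 1.769
  TFR = 1.769
Country Y:
  Sum of ASFRs = 0.189 + 0.151 + 0.180 + 0.146 + 0.096 + 0.081 + 0.065 + 0.050 + 0.034 + 0.020 + 0.011 = 1.023
  TFR = 1.023
Difference = 1.769 − 1.023 = 0.746

0.746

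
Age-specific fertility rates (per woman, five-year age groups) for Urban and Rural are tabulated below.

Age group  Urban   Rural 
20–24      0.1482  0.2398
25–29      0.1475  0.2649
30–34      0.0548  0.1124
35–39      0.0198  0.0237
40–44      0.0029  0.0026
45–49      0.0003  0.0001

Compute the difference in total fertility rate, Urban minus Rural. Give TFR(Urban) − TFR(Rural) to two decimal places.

-1.35

Urban:
  Sum of ASFRs = 0.1482 + 0.1475 + 0.0548 + 0.0198 + 0.0029 + 0.0003 = 0.3735
  TFR = 5 × 0.3735 = 1.8675
Rural:
  Sum of ASFRs = 0.2398 + 0.2649 + 0.1124 + 0.0237 + 0.0026 + 0.0001 = 0.6435
  TFR = 5 × 0.6435 = 3.2175
Difference = 1.8675 − 3.2175 = -1.35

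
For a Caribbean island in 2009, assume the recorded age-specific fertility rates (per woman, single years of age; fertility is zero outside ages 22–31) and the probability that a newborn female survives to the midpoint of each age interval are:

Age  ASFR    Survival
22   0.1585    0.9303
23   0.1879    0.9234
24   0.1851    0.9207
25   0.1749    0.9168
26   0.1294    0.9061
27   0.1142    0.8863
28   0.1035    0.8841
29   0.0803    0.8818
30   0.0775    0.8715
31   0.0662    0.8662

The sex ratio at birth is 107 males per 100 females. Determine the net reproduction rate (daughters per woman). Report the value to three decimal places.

0.559

Proportion female at birth = 100 / (100 + 107) = 0.48309.
Survival-weighted fertility by age (1·fₓ·Sₓ):
  22: 1 × 0.1585 × 0.9303 = 0.14745
  23: 1 × 0.1879 × 0.9234 = 0.17351
  24: 1 × 0.1851 × 0.9207 = 0.17042
  25: 1 × 0.1749 × 0.9168 = 0.16035
  26: 1 × 0.1294 × 0.9061 = 0.11725
  27: 1 × 0.1142 × 0.8863 = 0.10122
  28: 1 × 0.1035 × 0.8841 = 0.09150
  29: 1 × 0.0803 × 0.8818 = 0.07081
  30: 1 × 0.0775 × 0.8715 = 0.06754
  31: 1 × 0.0662 × 0.8662 = 0.05734
Sum = 1.15739
NRR = 0.48309 × 1.15739 = 0.55912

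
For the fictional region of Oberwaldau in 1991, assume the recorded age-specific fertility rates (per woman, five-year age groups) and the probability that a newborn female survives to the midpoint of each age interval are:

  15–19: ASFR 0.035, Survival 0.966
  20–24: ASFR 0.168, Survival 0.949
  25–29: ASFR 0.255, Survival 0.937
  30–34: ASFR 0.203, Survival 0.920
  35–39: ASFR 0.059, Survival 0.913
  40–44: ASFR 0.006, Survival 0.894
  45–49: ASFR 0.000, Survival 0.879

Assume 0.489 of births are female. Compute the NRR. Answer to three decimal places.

Proportion female at birth = 0.489.
Weighting each age-specific rate by interval width and survival:
  15–19: 5 × 0.035 × 0.966 = 0.16905
  20–24: 5 × 0.168 × 0.949 = 0.79716
  25–29: 5 × 0.255 × 0.937 = 1.19468
  30–34: 5 × 0.203 × 0.920 = 0.93380
  35–39: 5 × 0.059 × 0.913 = 0.26934
  40–44: 5 × 0.006 × 0.894 = 0.02682
  45–49: 5 × 0.000 × 0.879 = 0.00000
Sum = 3.39085
NRR = 0.489 × 3.39085 = 1.65813
NRR > 1, so each generation more than replaces itself.

1.658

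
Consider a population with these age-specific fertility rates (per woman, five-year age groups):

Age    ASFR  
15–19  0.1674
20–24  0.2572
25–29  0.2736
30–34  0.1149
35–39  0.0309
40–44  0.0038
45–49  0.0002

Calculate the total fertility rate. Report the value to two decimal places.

Sum of ASFRs = 0.1674 + 0.2572 + 0.2736 + 0.1149 + 0.0309 + 0.0038 + 0.0002 = 0.8480
TFR = 5 × 0.8480 = 4.24

4.24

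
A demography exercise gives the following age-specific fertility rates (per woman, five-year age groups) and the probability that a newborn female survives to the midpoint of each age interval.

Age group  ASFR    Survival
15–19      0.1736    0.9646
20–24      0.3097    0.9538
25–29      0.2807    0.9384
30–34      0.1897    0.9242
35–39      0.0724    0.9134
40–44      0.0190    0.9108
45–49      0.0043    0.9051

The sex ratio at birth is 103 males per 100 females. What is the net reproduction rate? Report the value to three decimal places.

Proportion female at birth = 100 / (100 + 103) = 0.49261.
Each age group contributes 5 × ASFR × survival:
  15–19: 5 × 0.1736 × 0.9646 = 0.83727
  20–24: 5 × 0.3097 × 0.9538 = 1.47696
  25–29: 5 × 0.2807 × 0.9384 = 1.31704
  30–34: 5 × 0.1897 × 0.9242 = 0.87660
  35–39: 5 × 0.0724 × 0.9134 = 0.33065
  40–44: 5 × 0.0190 × 0.9108 = 0.08653
  45–49: 5 × 0.0043 × 0.9051 = 0.01946
Sum = 4.94451
NRR = 0.49261 × 4.94451 = 2.43572
An NRR exceeding 1 indicates intrinsic growth under these rates.

2.436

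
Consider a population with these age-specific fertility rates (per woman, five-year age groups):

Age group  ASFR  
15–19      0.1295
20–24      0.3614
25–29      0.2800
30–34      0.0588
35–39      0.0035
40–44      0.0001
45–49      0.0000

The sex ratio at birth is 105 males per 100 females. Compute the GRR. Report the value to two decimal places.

2.03

Proportion female at birth = 100 / (100 + 105) = 0.48780.
Sum of ASFRs = 0.1295 + 0.3614 + 0.2800 + 0.0588 + 0.0035 + 0.0001 + 0.0000 = 0.8333
TFR = 5 × 0.8333 = 4.1665
GRR = 0.48780 × 4.1665 = 2.03242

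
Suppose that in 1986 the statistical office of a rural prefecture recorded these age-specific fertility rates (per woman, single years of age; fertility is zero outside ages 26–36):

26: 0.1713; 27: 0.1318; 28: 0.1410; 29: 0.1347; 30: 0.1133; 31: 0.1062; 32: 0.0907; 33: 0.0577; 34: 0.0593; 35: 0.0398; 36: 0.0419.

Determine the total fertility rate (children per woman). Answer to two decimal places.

Sum of ASFRs = 0.1713 + 0.1318 + 0.1410 + 0.1347 + 0.1133 + 0.1062 + 0.0907 + 0.0577 + 0.0593 + 0.0398 + 0.0419 = 1.0877
TFR = 1.0877

1.09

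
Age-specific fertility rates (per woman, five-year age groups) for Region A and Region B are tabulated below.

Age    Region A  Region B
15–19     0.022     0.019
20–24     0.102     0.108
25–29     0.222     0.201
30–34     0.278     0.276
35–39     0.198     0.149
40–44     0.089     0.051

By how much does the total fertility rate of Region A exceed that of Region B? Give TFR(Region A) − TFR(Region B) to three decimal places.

0.535

Region A:
  Sum of ASFRs = 0.022 + 0.102 + 0.222 + 0.278 + 0.198 + 0.089 = 0.911
  TFR = 5 × 0.911 = 4.555
Region B:
  Sum of ASFRs = 0.019 + 0.108 + 0.201 + 0.276 + 0.149 + 0.051 = 0.804
  TFR = 5 × 0.804 = 4.02
Difference = 4.555 − 4.02 = 0.535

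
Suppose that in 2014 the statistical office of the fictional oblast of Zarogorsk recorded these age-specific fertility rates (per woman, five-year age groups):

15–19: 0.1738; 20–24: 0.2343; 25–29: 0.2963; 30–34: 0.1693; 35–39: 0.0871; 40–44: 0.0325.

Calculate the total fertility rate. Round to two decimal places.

4.97

Sum of ASFRs = 0.1738 + 0.2343 + 0.2963 + 0.1693 + 0.0871 + 0.0325 = 0.9933
TFR = 5 × 0.9933 = 4.9665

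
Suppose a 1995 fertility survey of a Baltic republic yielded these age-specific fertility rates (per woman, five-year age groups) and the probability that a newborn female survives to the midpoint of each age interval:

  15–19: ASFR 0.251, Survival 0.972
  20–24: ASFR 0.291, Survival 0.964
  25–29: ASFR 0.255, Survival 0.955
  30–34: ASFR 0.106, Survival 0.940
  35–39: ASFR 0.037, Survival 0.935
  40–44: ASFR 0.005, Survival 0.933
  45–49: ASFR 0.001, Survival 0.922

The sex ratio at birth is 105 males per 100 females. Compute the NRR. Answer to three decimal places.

2.214

Proportion female at birth = 100 / (100 + 105) = 0.48780.
Survival-weighted fertility by age (5·fₓ·Sₓ):
  15–19: 5 × 0.251 × 0.972 = 1.21986
  20–24: 5 × 0.291 × 0.964 = 1.40262
  25–29: 5 × 0.255 × 0.955 = 1.21763
  30–34: 5 × 0.106 × 0.940 = 0.49820
  35–39: 5 × 0.037 × 0.935 = 0.17298
  40–44: 5 × 0.005 × 0.933 = 0.02333
  45–49: 5 × 0.001 × 0.922 = 0.00461
Sum = 4.53923
NRR = 0.48780 × 4.53923 = 2.21424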